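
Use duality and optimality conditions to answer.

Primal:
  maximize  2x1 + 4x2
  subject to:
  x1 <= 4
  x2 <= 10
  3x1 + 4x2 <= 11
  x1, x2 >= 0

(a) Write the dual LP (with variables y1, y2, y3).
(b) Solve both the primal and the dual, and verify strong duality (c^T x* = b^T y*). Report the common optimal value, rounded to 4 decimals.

The standard primal-dual pair for 'max c^T x s.t. A x <= b, x >= 0' is:
  Dual:  min b^T y  s.t.  A^T y >= c,  y >= 0.

So the dual LP is:
  minimize  4y1 + 10y2 + 11y3
  subject to:
    y1 + 3y3 >= 2
    y2 + 4y3 >= 4
    y1, y2, y3 >= 0

Solving the primal: x* = (0, 2.75).
  primal value c^T x* = 11.
Solving the dual: y* = (0, 0, 1).
  dual value b^T y* = 11.
Strong duality: c^T x* = b^T y*. Confirmed.

11


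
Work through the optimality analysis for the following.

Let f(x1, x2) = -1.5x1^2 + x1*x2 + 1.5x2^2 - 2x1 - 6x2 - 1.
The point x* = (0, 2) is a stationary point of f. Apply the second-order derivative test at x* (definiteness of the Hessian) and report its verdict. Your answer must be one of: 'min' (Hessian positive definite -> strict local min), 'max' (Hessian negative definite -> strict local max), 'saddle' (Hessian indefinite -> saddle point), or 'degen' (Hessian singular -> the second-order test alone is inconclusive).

Compute the Hessian H = grad^2 f:
  H = [[-3, 1], [1, 3]]
Verify stationarity: grad f(x*) = H x* + g = (0, 0).
Eigenvalues of H: -3.1623, 3.1623.
Eigenvalues have mixed signs, so H is indefinite -> x* is a saddle point.

saddle


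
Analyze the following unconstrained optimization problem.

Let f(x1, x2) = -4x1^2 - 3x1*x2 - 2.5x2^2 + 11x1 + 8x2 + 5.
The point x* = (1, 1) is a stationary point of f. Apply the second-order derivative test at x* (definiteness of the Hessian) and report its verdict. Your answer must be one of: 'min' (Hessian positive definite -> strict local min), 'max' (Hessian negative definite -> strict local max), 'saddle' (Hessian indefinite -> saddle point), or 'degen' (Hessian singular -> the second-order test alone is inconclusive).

Compute the Hessian H = grad^2 f:
  H = [[-8, -3], [-3, -5]]
Verify stationarity: grad f(x*) = H x* + g = (0, 0).
Eigenvalues of H: -9.8541, -3.1459.
Both eigenvalues < 0, so H is negative definite -> x* is a strict local max.

max


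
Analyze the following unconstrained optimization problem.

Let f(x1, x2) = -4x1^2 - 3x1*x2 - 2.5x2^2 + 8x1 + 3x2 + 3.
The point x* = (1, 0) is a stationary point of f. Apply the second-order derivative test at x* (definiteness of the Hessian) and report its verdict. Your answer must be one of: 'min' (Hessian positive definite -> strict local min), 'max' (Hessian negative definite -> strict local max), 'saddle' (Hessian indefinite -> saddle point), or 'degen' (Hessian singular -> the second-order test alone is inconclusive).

Compute the Hessian H = grad^2 f:
  H = [[-8, -3], [-3, -5]]
Verify stationarity: grad f(x*) = H x* + g = (0, 0).
Eigenvalues of H: -9.8541, -3.1459.
Both eigenvalues < 0, so H is negative definite -> x* is a strict local max.

max


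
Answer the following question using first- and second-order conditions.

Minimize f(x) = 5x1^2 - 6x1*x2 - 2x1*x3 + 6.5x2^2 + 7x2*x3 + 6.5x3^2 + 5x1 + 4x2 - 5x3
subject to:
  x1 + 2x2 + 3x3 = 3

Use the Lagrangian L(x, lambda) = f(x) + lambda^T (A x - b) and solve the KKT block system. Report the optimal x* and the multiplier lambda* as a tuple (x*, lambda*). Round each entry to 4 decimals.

Form the Lagrangian:
  L(x, lambda) = (1/2) x^T Q x + c^T x + lambda^T (A x - b)
Stationarity (grad_x L = 0): Q x + c + A^T lambda = 0.
Primal feasibility: A x = b.

This gives the KKT block system:
  [ Q   A^T ] [ x     ]   [-c ]
  [ A    0  ] [ lambda ] = [ b ]

Solving the linear system:
  x*      = (-0.2548, -0.7109, 1.5589)
  lambda* = (-3.5996)
  f(x*)   = -0.5567

x* = (-0.2548, -0.7109, 1.5589), lambda* = (-3.5996)


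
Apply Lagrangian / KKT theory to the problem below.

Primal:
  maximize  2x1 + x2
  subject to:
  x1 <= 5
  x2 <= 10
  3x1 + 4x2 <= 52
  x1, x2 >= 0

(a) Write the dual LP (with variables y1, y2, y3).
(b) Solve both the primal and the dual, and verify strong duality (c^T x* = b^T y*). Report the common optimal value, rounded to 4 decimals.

The standard primal-dual pair for 'max c^T x s.t. A x <= b, x >= 0' is:
  Dual:  min b^T y  s.t.  A^T y >= c,  y >= 0.

So the dual LP is:
  minimize  5y1 + 10y2 + 52y3
  subject to:
    y1 + 3y3 >= 2
    y2 + 4y3 >= 1
    y1, y2, y3 >= 0

Solving the primal: x* = (5, 9.25).
  primal value c^T x* = 19.25.
Solving the dual: y* = (1.25, 0, 0.25).
  dual value b^T y* = 19.25.
Strong duality: c^T x* = b^T y*. Confirmed.

19.25


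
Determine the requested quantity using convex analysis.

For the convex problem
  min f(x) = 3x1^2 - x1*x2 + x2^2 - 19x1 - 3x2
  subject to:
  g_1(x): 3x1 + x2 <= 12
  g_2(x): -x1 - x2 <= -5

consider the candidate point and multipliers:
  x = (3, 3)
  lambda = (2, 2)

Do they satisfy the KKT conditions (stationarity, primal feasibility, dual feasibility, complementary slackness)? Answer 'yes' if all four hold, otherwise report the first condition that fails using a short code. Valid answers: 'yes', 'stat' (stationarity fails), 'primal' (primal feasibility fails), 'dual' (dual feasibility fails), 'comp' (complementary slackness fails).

Gradient of f: grad f(x) = Q x + c = (-4, 0)
Constraint values g_i(x) = a_i^T x - b_i:
  g_1((3, 3)) = 0
  g_2((3, 3)) = -1
Stationarity residual: grad f(x) + sum_i lambda_i a_i = (0, 0)
  -> stationarity OK
Primal feasibility (all g_i <= 0): OK
Dual feasibility (all lambda_i >= 0): OK
Complementary slackness (lambda_i * g_i(x) = 0 for all i): FAILS

Verdict: the first failing condition is complementary_slackness -> comp.

comp


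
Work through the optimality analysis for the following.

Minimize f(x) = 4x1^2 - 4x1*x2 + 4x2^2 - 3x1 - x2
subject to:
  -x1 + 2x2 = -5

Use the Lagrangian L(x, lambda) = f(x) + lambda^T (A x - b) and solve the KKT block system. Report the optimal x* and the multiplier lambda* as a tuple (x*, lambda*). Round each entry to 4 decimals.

Form the Lagrangian:
  L(x, lambda) = (1/2) x^T Q x + c^T x + lambda^T (A x - b)
Stationarity (grad_x L = 0): Q x + c + A^T lambda = 0.
Primal feasibility: A x = b.

This gives the KKT block system:
  [ Q   A^T ] [ x     ]   [-c ]
  [ A    0  ] [ lambda ] = [ b ]

Solving the linear system:
  x*      = (0.5833, -2.2083)
  lambda* = (10.5)
  f(x*)   = 26.4792

x* = (0.5833, -2.2083), lambda* = (10.5)


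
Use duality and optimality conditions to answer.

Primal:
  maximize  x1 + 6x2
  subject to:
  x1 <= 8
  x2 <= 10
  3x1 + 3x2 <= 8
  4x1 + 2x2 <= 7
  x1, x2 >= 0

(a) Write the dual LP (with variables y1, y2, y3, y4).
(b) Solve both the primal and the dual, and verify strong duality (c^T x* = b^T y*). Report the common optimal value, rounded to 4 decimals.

The standard primal-dual pair for 'max c^T x s.t. A x <= b, x >= 0' is:
  Dual:  min b^T y  s.t.  A^T y >= c,  y >= 0.

So the dual LP is:
  minimize  8y1 + 10y2 + 8y3 + 7y4
  subject to:
    y1 + 3y3 + 4y4 >= 1
    y2 + 3y3 + 2y4 >= 6
    y1, y2, y3, y4 >= 0

Solving the primal: x* = (0, 2.6667).
  primal value c^T x* = 16.
Solving the dual: y* = (0, 0, 2, 0).
  dual value b^T y* = 16.
Strong duality: c^T x* = b^T y*. Confirmed.

16


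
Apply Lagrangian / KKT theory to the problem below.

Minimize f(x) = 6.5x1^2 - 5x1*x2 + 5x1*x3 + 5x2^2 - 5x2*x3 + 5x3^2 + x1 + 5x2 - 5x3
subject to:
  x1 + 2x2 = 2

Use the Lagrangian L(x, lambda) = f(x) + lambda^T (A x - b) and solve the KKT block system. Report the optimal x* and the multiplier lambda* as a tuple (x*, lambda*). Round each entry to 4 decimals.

Form the Lagrangian:
  L(x, lambda) = (1/2) x^T Q x + c^T x + lambda^T (A x - b)
Stationarity (grad_x L = 0): Q x + c + A^T lambda = 0.
Primal feasibility: A x = b.

This gives the KKT block system:
  [ Q   A^T ] [ x     ]   [-c ]
  [ A    0  ] [ lambda ] = [ b ]

Solving the linear system:
  x*      = (0.2689, 0.8655, 0.7983)
  lambda* = (-4.1597)
  f(x*)   = 4.4622

x* = (0.2689, 0.8655, 0.7983), lambda* = (-4.1597)


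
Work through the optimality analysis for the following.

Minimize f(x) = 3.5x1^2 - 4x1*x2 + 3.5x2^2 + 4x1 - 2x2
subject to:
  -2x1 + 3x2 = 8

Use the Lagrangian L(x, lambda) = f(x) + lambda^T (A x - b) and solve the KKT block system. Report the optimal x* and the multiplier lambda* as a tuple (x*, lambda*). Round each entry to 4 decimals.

Form the Lagrangian:
  L(x, lambda) = (1/2) x^T Q x + c^T x + lambda^T (A x - b)
Stationarity (grad_x L = 0): Q x + c + A^T lambda = 0.
Primal feasibility: A x = b.

This gives the KKT block system:
  [ Q   A^T ] [ x     ]   [-c ]
  [ A    0  ] [ lambda ] = [ b ]

Solving the linear system:
  x*      = (-0.9302, 2.0465)
  lambda* = (-5.3488)
  f(x*)   = 17.4884

x* = (-0.9302, 2.0465), lambda* = (-5.3488)


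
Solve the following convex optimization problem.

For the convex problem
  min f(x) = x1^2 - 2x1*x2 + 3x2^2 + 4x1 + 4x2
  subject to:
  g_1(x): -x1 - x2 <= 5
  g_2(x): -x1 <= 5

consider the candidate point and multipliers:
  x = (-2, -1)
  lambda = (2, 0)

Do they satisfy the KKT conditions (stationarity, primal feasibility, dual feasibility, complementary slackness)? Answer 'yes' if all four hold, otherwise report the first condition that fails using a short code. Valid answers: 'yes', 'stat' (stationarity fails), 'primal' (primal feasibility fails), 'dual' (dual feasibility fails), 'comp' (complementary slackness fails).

Gradient of f: grad f(x) = Q x + c = (2, 2)
Constraint values g_i(x) = a_i^T x - b_i:
  g_1((-2, -1)) = -2
  g_2((-2, -1)) = -3
Stationarity residual: grad f(x) + sum_i lambda_i a_i = (0, 0)
  -> stationarity OK
Primal feasibility (all g_i <= 0): OK
Dual feasibility (all lambda_i >= 0): OK
Complementary slackness (lambda_i * g_i(x) = 0 for all i): FAILS

Verdict: the first failing condition is complementary_slackness -> comp.

comp


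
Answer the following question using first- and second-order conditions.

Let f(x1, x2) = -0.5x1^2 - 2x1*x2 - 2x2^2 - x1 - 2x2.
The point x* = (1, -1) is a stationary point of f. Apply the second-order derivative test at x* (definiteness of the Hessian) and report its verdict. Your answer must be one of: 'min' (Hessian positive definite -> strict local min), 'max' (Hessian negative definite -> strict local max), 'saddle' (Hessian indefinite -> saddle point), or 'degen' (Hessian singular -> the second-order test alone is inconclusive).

Compute the Hessian H = grad^2 f:
  H = [[-1, -2], [-2, -4]]
Verify stationarity: grad f(x*) = H x* + g = (0, 0).
Eigenvalues of H: -5, 0.
H has a zero eigenvalue (singular; negative semidefinite but not definite), so H is neither positive definite, negative definite, nor indefinite. The second-order test alone is inconclusive -> degen.
(Indeed, f is constant along the null direction of H through x*, so x* is not a strict local extremum.)

degen


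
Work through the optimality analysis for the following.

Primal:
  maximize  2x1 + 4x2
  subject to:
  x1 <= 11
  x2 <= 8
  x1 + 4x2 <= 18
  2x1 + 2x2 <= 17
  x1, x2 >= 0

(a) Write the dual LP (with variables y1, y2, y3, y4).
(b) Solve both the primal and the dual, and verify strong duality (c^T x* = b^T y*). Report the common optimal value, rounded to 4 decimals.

The standard primal-dual pair for 'max c^T x s.t. A x <= b, x >= 0' is:
  Dual:  min b^T y  s.t.  A^T y >= c,  y >= 0.

So the dual LP is:
  minimize  11y1 + 8y2 + 18y3 + 17y4
  subject to:
    y1 + y3 + 2y4 >= 2
    y2 + 4y3 + 2y4 >= 4
    y1, y2, y3, y4 >= 0

Solving the primal: x* = (5.3333, 3.1667).
  primal value c^T x* = 23.3333.
Solving the dual: y* = (0, 0, 0.6667, 0.6667).
  dual value b^T y* = 23.3333.
Strong duality: c^T x* = b^T y*. Confirmed.

23.3333


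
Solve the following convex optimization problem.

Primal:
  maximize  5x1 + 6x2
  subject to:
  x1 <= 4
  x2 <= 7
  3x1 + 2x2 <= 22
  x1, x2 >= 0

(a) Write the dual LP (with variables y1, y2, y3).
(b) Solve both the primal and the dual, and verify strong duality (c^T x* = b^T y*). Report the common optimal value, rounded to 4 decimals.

The standard primal-dual pair for 'max c^T x s.t. A x <= b, x >= 0' is:
  Dual:  min b^T y  s.t.  A^T y >= c,  y >= 0.

So the dual LP is:
  minimize  4y1 + 7y2 + 22y3
  subject to:
    y1 + 3y3 >= 5
    y2 + 2y3 >= 6
    y1, y2, y3 >= 0

Solving the primal: x* = (2.6667, 7).
  primal value c^T x* = 55.3333.
Solving the dual: y* = (0, 2.6667, 1.6667).
  dual value b^T y* = 55.3333.
Strong duality: c^T x* = b^T y*. Confirmed.

55.3333


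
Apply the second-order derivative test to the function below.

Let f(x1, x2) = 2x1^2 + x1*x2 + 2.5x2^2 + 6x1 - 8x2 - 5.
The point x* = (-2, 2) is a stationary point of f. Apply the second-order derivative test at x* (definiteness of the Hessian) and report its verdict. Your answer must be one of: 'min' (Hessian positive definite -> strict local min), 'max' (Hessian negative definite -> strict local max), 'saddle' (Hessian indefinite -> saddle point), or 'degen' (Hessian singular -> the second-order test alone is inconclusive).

Compute the Hessian H = grad^2 f:
  H = [[4, 1], [1, 5]]
Verify stationarity: grad f(x*) = H x* + g = (0, 0).
Eigenvalues of H: 3.382, 5.618.
Both eigenvalues > 0, so H is positive definite -> x* is a strict local min.

min


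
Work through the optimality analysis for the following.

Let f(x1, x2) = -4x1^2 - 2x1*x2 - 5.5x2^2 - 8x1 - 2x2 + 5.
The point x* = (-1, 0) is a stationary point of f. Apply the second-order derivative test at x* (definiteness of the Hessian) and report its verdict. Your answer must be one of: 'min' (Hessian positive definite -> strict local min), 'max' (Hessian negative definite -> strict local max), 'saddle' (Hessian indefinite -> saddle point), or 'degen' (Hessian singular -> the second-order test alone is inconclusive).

Compute the Hessian H = grad^2 f:
  H = [[-8, -2], [-2, -11]]
Verify stationarity: grad f(x*) = H x* + g = (0, 0).
Eigenvalues of H: -12, -7.
Both eigenvalues < 0, so H is negative definite -> x* is a strict local max.

max


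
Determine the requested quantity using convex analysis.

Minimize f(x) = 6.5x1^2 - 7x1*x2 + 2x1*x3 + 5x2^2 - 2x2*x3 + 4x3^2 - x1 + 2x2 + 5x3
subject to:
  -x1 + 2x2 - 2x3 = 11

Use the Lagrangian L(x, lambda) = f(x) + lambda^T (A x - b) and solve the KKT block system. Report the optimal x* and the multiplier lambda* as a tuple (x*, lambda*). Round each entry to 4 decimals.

Form the Lagrangian:
  L(x, lambda) = (1/2) x^T Q x + c^T x + lambda^T (A x - b)
Stationarity (grad_x L = 0): Q x + c + A^T lambda = 0.
Primal feasibility: A x = b.

This gives the KKT block system:
  [ Q   A^T ] [ x     ]   [-c ]
  [ A    0  ] [ lambda ] = [ b ]

Solving the linear system:
  x*      = (0.8729, 2.3559, -3.5805)
  lambda* = (-13.3051)
  f(x*)   = 66.1462

x* = (0.8729, 2.3559, -3.5805), lambda* = (-13.3051)


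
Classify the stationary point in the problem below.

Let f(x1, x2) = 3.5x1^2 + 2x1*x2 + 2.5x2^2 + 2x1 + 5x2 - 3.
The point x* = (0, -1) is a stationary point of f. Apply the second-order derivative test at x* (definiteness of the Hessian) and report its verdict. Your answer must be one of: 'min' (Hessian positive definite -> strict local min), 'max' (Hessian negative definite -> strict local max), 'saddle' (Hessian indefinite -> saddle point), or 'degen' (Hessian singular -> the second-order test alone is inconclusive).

Compute the Hessian H = grad^2 f:
  H = [[7, 2], [2, 5]]
Verify stationarity: grad f(x*) = H x* + g = (0, 0).
Eigenvalues of H: 3.7639, 8.2361.
Both eigenvalues > 0, so H is positive definite -> x* is a strict local min.

min


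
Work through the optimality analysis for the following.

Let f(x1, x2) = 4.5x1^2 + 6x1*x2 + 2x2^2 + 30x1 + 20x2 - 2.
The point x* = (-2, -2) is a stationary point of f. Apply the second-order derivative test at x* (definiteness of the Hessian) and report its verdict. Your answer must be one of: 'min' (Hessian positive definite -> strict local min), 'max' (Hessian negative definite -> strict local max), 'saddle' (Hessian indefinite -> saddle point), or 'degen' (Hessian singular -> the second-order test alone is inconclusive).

Compute the Hessian H = grad^2 f:
  H = [[9, 6], [6, 4]]
Verify stationarity: grad f(x*) = H x* + g = (0, 0).
Eigenvalues of H: 0, 13.
H has a zero eigenvalue (singular; positive semidefinite but not definite), so H is neither positive definite, negative definite, nor indefinite. The second-order test alone is inconclusive -> degen.
(Indeed, f is constant along the null direction of H through x*, so x* is not a strict local extremum.)

degen


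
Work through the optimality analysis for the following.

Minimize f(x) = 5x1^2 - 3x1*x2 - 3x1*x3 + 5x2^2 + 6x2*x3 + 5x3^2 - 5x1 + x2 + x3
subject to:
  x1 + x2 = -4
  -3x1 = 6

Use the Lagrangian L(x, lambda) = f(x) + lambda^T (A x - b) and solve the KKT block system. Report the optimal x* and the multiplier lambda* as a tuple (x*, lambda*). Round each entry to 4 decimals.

Form the Lagrangian:
  L(x, lambda) = (1/2) x^T Q x + c^T x + lambda^T (A x - b)
Stationarity (grad_x L = 0): Q x + c + A^T lambda = 0.
Primal feasibility: A x = b.

This gives the KKT block system:
  [ Q   A^T ] [ x     ]   [-c ]
  [ A    0  ] [ lambda ] = [ b ]

Solving the linear system:
  x*      = (-2, -2, 0.5)
  lambda* = (10, -3.5)
  f(x*)   = 34.75

x* = (-2, -2, 0.5), lambda* = (10, -3.5)


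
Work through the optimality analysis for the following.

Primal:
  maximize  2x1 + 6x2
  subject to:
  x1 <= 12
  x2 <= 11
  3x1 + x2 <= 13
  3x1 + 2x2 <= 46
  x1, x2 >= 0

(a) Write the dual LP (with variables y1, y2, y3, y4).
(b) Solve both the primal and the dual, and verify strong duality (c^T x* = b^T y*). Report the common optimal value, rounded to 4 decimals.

The standard primal-dual pair for 'max c^T x s.t. A x <= b, x >= 0' is:
  Dual:  min b^T y  s.t.  A^T y >= c,  y >= 0.

So the dual LP is:
  minimize  12y1 + 11y2 + 13y3 + 46y4
  subject to:
    y1 + 3y3 + 3y4 >= 2
    y2 + y3 + 2y4 >= 6
    y1, y2, y3, y4 >= 0

Solving the primal: x* = (0.6667, 11).
  primal value c^T x* = 67.3333.
Solving the dual: y* = (0, 5.3333, 0.6667, 0).
  dual value b^T y* = 67.3333.
Strong duality: c^T x* = b^T y*. Confirmed.

67.3333


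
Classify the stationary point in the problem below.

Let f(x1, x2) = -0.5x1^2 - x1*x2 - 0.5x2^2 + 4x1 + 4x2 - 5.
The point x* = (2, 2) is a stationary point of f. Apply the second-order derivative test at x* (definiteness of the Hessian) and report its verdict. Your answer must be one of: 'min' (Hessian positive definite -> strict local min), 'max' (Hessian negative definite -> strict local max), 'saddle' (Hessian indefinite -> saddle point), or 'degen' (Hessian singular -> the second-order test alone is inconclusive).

Compute the Hessian H = grad^2 f:
  H = [[-1, -1], [-1, -1]]
Verify stationarity: grad f(x*) = H x* + g = (0, 0).
Eigenvalues of H: -2, 0.
H has a zero eigenvalue (singular; negative semidefinite but not definite), so H is neither positive definite, negative definite, nor indefinite. The second-order test alone is inconclusive -> degen.
(Indeed, f is constant along the null direction of H through x*, so x* is not a strict local extremum.)

degen


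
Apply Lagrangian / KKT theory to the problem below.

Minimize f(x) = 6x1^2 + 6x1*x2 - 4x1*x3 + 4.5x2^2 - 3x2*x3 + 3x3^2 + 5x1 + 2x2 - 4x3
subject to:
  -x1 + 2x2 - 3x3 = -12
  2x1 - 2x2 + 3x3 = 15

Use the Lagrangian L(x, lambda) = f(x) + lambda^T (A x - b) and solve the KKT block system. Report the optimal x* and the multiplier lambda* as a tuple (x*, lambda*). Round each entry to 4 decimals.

Form the Lagrangian:
  L(x, lambda) = (1/2) x^T Q x + c^T x + lambda^T (A x - b)
Stationarity (grad_x L = 0): Q x + c + A^T lambda = 0.
Primal feasibility: A x = b.

This gives the KKT block system:
  [ Q   A^T ] [ x     ]   [-c ]
  [ A    0  ] [ lambda ] = [ b ]

Solving the linear system:
  x*      = (3, -1.6087, 1.9275)
  lambda* = (-23.3768, -23.5072)
  f(x*)   = 38.0797

x* = (3, -1.6087, 1.9275), lambda* = (-23.3768, -23.5072)


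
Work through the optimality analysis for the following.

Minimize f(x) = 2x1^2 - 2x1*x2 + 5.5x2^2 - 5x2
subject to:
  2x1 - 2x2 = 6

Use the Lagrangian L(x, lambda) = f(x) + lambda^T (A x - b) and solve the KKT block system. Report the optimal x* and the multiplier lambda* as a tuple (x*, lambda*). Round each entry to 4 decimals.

Form the Lagrangian:
  L(x, lambda) = (1/2) x^T Q x + c^T x + lambda^T (A x - b)
Stationarity (grad_x L = 0): Q x + c + A^T lambda = 0.
Primal feasibility: A x = b.

This gives the KKT block system:
  [ Q   A^T ] [ x     ]   [-c ]
  [ A    0  ] [ lambda ] = [ b ]

Solving the linear system:
  x*      = (2.9091, -0.0909)
  lambda* = (-5.9091)
  f(x*)   = 17.9545

x* = (2.9091, -0.0909), lambda* = (-5.9091)


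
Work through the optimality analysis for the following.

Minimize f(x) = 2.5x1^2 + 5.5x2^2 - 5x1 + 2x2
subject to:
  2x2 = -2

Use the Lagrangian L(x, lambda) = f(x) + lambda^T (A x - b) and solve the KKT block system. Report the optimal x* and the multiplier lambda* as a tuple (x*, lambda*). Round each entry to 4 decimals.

Form the Lagrangian:
  L(x, lambda) = (1/2) x^T Q x + c^T x + lambda^T (A x - b)
Stationarity (grad_x L = 0): Q x + c + A^T lambda = 0.
Primal feasibility: A x = b.

This gives the KKT block system:
  [ Q   A^T ] [ x     ]   [-c ]
  [ A    0  ] [ lambda ] = [ b ]

Solving the linear system:
  x*      = (1, -1)
  lambda* = (4.5)
  f(x*)   = 1

x* = (1, -1), lambda* = (4.5)


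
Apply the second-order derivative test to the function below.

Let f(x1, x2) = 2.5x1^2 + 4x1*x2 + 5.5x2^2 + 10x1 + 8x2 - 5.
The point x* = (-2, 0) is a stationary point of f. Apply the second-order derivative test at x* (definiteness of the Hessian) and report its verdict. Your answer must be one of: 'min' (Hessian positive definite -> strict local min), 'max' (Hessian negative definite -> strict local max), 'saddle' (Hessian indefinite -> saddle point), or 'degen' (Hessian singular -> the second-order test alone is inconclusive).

Compute the Hessian H = grad^2 f:
  H = [[5, 4], [4, 11]]
Verify stationarity: grad f(x*) = H x* + g = (0, 0).
Eigenvalues of H: 3, 13.
Both eigenvalues > 0, so H is positive definite -> x* is a strict local min.

min


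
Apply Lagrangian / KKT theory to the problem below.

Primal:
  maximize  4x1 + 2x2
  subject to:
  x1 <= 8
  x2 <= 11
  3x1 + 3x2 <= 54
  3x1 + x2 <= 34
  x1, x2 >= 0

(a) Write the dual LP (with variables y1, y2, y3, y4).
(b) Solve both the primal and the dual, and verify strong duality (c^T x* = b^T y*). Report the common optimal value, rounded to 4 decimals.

The standard primal-dual pair for 'max c^T x s.t. A x <= b, x >= 0' is:
  Dual:  min b^T y  s.t.  A^T y >= c,  y >= 0.

So the dual LP is:
  minimize  8y1 + 11y2 + 54y3 + 34y4
  subject to:
    y1 + 3y3 + 3y4 >= 4
    y2 + 3y3 + y4 >= 2
    y1, y2, y3, y4 >= 0

Solving the primal: x* = (8, 10).
  primal value c^T x* = 52.
Solving the dual: y* = (0, 0, 0.3333, 1).
  dual value b^T y* = 52.
Strong duality: c^T x* = b^T y*. Confirmed.

52


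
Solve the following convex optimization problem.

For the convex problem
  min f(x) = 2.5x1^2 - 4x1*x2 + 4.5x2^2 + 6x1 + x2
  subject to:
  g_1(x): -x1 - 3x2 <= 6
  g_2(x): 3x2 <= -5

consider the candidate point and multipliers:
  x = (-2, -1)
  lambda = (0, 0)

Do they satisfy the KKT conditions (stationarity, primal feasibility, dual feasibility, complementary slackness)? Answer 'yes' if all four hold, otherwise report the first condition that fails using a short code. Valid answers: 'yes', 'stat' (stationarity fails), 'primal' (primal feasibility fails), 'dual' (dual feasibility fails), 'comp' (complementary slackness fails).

Gradient of f: grad f(x) = Q x + c = (0, 0)
Constraint values g_i(x) = a_i^T x - b_i:
  g_1((-2, -1)) = -1
  g_2((-2, -1)) = 2
Stationarity residual: grad f(x) + sum_i lambda_i a_i = (0, 0)
  -> stationarity OK
Primal feasibility (all g_i <= 0): FAILS
Dual feasibility (all lambda_i >= 0): OK
Complementary slackness (lambda_i * g_i(x) = 0 for all i): OK

Verdict: the first failing condition is primal_feasibility -> primal.

primal


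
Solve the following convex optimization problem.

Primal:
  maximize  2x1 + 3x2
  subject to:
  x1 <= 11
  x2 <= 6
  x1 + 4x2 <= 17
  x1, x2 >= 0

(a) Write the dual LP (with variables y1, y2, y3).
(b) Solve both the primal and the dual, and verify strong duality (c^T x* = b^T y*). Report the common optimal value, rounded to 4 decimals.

The standard primal-dual pair for 'max c^T x s.t. A x <= b, x >= 0' is:
  Dual:  min b^T y  s.t.  A^T y >= c,  y >= 0.

So the dual LP is:
  minimize  11y1 + 6y2 + 17y3
  subject to:
    y1 + y3 >= 2
    y2 + 4y3 >= 3
    y1, y2, y3 >= 0

Solving the primal: x* = (11, 1.5).
  primal value c^T x* = 26.5.
Solving the dual: y* = (1.25, 0, 0.75).
  dual value b^T y* = 26.5.
Strong duality: c^T x* = b^T y*. Confirmed.

26.5


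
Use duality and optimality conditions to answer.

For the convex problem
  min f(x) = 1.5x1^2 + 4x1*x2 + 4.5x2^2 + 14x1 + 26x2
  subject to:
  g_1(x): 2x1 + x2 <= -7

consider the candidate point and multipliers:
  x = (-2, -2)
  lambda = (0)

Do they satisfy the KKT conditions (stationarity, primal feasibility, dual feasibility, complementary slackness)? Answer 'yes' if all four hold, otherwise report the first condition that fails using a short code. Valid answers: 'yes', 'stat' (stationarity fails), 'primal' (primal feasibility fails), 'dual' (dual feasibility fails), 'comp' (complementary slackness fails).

Gradient of f: grad f(x) = Q x + c = (0, 0)
Constraint values g_i(x) = a_i^T x - b_i:
  g_1((-2, -2)) = 1
Stationarity residual: grad f(x) + sum_i lambda_i a_i = (0, 0)
  -> stationarity OK
Primal feasibility (all g_i <= 0): FAILS
Dual feasibility (all lambda_i >= 0): OK
Complementary slackness (lambda_i * g_i(x) = 0 for all i): OK

Verdict: the first failing condition is primal_feasibility -> primal.

primal


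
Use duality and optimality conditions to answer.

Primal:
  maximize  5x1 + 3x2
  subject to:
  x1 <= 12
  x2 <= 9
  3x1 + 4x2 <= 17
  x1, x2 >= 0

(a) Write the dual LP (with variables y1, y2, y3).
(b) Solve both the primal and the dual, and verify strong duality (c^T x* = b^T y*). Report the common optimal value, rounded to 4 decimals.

The standard primal-dual pair for 'max c^T x s.t. A x <= b, x >= 0' is:
  Dual:  min b^T y  s.t.  A^T y >= c,  y >= 0.

So the dual LP is:
  minimize  12y1 + 9y2 + 17y3
  subject to:
    y1 + 3y3 >= 5
    y2 + 4y3 >= 3
    y1, y2, y3 >= 0

Solving the primal: x* = (5.6667, 0).
  primal value c^T x* = 28.3333.
Solving the dual: y* = (0, 0, 1.6667).
  dual value b^T y* = 28.3333.
Strong duality: c^T x* = b^T y*. Confirmed.

28.3333


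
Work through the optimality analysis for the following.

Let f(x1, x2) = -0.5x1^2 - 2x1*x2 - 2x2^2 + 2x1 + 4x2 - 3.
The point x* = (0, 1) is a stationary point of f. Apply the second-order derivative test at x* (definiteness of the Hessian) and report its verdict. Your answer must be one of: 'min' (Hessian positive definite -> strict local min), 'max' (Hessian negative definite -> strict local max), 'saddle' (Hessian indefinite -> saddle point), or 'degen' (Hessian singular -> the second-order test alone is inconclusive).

Compute the Hessian H = grad^2 f:
  H = [[-1, -2], [-2, -4]]
Verify stationarity: grad f(x*) = H x* + g = (0, 0).
Eigenvalues of H: -5, 0.
H has a zero eigenvalue (singular; negative semidefinite but not definite), so H is neither positive definite, negative definite, nor indefinite. The second-order test alone is inconclusive -> degen.
(Indeed, f is constant along the null direction of H through x*, so x* is not a strict local extremum.)

degen


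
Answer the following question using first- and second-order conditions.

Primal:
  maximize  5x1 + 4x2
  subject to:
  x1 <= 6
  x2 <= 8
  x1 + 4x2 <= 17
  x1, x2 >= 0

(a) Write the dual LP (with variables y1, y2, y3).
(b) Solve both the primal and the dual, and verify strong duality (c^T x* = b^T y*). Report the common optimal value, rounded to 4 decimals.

The standard primal-dual pair for 'max c^T x s.t. A x <= b, x >= 0' is:
  Dual:  min b^T y  s.t.  A^T y >= c,  y >= 0.

So the dual LP is:
  minimize  6y1 + 8y2 + 17y3
  subject to:
    y1 + y3 >= 5
    y2 + 4y3 >= 4
    y1, y2, y3 >= 0

Solving the primal: x* = (6, 2.75).
  primal value c^T x* = 41.
Solving the dual: y* = (4, 0, 1).
  dual value b^T y* = 41.
Strong duality: c^T x* = b^T y*. Confirmed.

41


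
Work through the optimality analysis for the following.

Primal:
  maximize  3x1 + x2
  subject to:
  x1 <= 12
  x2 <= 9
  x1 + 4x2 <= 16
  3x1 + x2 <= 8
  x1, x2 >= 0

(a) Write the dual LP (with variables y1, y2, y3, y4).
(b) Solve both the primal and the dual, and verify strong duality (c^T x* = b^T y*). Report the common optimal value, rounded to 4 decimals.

The standard primal-dual pair for 'max c^T x s.t. A x <= b, x >= 0' is:
  Dual:  min b^T y  s.t.  A^T y >= c,  y >= 0.

So the dual LP is:
  minimize  12y1 + 9y2 + 16y3 + 8y4
  subject to:
    y1 + y3 + 3y4 >= 3
    y2 + 4y3 + y4 >= 1
    y1, y2, y3, y4 >= 0

Solving the primal: x* = (1.4545, 3.6364).
  primal value c^T x* = 8.
Solving the dual: y* = (0, 0, 0, 1).
  dual value b^T y* = 8.
Strong duality: c^T x* = b^T y*. Confirmed.

8


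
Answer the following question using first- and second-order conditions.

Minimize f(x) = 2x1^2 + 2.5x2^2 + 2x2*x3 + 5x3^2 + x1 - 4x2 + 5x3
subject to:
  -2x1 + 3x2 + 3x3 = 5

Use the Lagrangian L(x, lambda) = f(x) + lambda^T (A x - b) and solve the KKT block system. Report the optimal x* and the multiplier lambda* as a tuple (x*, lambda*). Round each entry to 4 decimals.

Form the Lagrangian:
  L(x, lambda) = (1/2) x^T Q x + c^T x + lambda^T (A x - b)
Stationarity (grad_x L = 0): Q x + c + A^T lambda = 0.
Primal feasibility: A x = b.

This gives the KKT block system:
  [ Q   A^T ] [ x     ]   [-c ]
  [ A    0  ] [ lambda ] = [ b ]

Solving the linear system:
  x*      = (-0.7879, 1.6483, -0.5069)
  lambda* = (-1.0759)
  f(x*)   = -2.2681

x* = (-0.7879, 1.6483, -0.5069), lambda* = (-1.0759)


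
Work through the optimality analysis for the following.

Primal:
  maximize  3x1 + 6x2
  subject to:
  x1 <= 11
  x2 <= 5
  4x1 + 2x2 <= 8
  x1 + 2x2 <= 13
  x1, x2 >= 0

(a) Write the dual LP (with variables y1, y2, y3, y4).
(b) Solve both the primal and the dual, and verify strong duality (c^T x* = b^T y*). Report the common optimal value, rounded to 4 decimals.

The standard primal-dual pair for 'max c^T x s.t. A x <= b, x >= 0' is:
  Dual:  min b^T y  s.t.  A^T y >= c,  y >= 0.

So the dual LP is:
  minimize  11y1 + 5y2 + 8y3 + 13y4
  subject to:
    y1 + 4y3 + y4 >= 3
    y2 + 2y3 + 2y4 >= 6
    y1, y2, y3, y4 >= 0

Solving the primal: x* = (0, 4).
  primal value c^T x* = 24.
Solving the dual: y* = (0, 0, 3, 0).
  dual value b^T y* = 24.
Strong duality: c^T x* = b^T y*. Confirmed.

24


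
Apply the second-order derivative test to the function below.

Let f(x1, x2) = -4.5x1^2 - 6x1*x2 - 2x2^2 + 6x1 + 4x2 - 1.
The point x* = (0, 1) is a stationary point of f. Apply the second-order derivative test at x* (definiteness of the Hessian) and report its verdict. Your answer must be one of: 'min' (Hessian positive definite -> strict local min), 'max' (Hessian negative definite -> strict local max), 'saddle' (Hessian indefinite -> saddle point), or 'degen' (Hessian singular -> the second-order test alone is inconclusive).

Compute the Hessian H = grad^2 f:
  H = [[-9, -6], [-6, -4]]
Verify stationarity: grad f(x*) = H x* + g = (0, 0).
Eigenvalues of H: -13, 0.
H has a zero eigenvalue (singular; negative semidefinite but not definite), so H is neither positive definite, negative definite, nor indefinite. The second-order test alone is inconclusive -> degen.
(Indeed, f is constant along the null direction of H through x*, so x* is not a strict local extremum.)

degen


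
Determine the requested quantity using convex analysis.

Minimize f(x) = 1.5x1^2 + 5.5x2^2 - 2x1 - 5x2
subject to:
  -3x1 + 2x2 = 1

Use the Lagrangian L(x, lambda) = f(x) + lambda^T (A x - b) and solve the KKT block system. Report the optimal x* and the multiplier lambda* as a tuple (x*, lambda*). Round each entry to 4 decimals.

Form the Lagrangian:
  L(x, lambda) = (1/2) x^T Q x + c^T x + lambda^T (A x - b)
Stationarity (grad_x L = 0): Q x + c + A^T lambda = 0.
Primal feasibility: A x = b.

This gives the KKT block system:
  [ Q   A^T ] [ x     ]   [-c ]
  [ A    0  ] [ lambda ] = [ b ]

Solving the linear system:
  x*      = (0.045, 0.5676)
  lambda* = (-0.6216)
  f(x*)   = -1.1532

x* = (0.045, 0.5676), lambda* = (-0.6216)


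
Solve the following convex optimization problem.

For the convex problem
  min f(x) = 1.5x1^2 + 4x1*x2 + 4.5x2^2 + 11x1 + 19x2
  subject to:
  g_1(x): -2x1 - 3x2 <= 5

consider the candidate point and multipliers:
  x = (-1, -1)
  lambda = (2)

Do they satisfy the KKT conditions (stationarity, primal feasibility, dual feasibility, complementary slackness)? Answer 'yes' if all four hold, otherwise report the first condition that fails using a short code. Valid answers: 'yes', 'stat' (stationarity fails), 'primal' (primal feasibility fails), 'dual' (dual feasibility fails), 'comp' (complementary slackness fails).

Gradient of f: grad f(x) = Q x + c = (4, 6)
Constraint values g_i(x) = a_i^T x - b_i:
  g_1((-1, -1)) = 0
Stationarity residual: grad f(x) + sum_i lambda_i a_i = (0, 0)
  -> stationarity OK
Primal feasibility (all g_i <= 0): OK
Dual feasibility (all lambda_i >= 0): OK
Complementary slackness (lambda_i * g_i(x) = 0 for all i): OK

Verdict: yes, KKT holds.

yes


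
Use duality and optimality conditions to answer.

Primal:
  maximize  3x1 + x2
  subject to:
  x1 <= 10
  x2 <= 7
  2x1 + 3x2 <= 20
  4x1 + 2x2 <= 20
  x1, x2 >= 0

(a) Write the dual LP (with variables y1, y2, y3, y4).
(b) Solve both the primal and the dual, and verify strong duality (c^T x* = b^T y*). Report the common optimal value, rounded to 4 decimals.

The standard primal-dual pair for 'max c^T x s.t. A x <= b, x >= 0' is:
  Dual:  min b^T y  s.t.  A^T y >= c,  y >= 0.

So the dual LP is:
  minimize  10y1 + 7y2 + 20y3 + 20y4
  subject to:
    y1 + 2y3 + 4y4 >= 3
    y2 + 3y3 + 2y4 >= 1
    y1, y2, y3, y4 >= 0

Solving the primal: x* = (5, 0).
  primal value c^T x* = 15.
Solving the dual: y* = (0, 0, 0, 0.75).
  dual value b^T y* = 15.
Strong duality: c^T x* = b^T y*. Confirmed.

15


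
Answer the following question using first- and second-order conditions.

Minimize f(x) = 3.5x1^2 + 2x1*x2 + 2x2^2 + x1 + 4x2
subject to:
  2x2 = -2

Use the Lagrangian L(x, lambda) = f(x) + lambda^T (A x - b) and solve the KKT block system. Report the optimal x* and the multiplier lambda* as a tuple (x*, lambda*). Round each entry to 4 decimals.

Form the Lagrangian:
  L(x, lambda) = (1/2) x^T Q x + c^T x + lambda^T (A x - b)
Stationarity (grad_x L = 0): Q x + c + A^T lambda = 0.
Primal feasibility: A x = b.

This gives the KKT block system:
  [ Q   A^T ] [ x     ]   [-c ]
  [ A    0  ] [ lambda ] = [ b ]

Solving the linear system:
  x*      = (0.1429, -1)
  lambda* = (-0.1429)
  f(x*)   = -2.0714

x* = (0.1429, -1), lambda* = (-0.1429)


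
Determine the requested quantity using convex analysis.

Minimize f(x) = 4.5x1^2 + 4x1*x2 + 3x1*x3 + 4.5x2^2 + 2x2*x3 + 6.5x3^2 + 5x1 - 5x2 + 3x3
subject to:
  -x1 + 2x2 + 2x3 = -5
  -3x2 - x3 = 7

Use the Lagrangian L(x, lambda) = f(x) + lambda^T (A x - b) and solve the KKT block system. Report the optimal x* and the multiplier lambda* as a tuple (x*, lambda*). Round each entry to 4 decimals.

Form the Lagrangian:
  L(x, lambda) = (1/2) x^T Q x + c^T x + lambda^T (A x - b)
Stationarity (grad_x L = 0): Q x + c + A^T lambda = 0.
Primal feasibility: A x = b.

This gives the KKT block system:
  [ Q   A^T ] [ x     ]   [-c ]
  [ A    0  ] [ lambda ] = [ b ]

Solving the linear system:
  x*      = (0.1007, -2.2752, -0.1745)
  lambda* = (-3.7181, -10.953)
  f(x*)   = 34.7181

x* = (0.1007, -2.2752, -0.1745), lambda* = (-3.7181, -10.953)


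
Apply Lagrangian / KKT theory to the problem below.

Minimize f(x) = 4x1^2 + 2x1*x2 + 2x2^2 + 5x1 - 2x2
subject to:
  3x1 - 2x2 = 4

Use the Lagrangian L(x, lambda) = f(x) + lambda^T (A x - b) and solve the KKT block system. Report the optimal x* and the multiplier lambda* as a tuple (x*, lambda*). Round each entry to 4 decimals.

Form the Lagrangian:
  L(x, lambda) = (1/2) x^T Q x + c^T x + lambda^T (A x - b)
Stationarity (grad_x L = 0): Q x + c + A^T lambda = 0.
Primal feasibility: A x = b.

This gives the KKT block system:
  [ Q   A^T ] [ x     ]   [-c ]
  [ A    0  ] [ lambda ] = [ b ]

Solving the linear system:
  x*      = (0.6087, -1.087)
  lambda* = (-2.5652)
  f(x*)   = 7.7391

x* = (0.6087, -1.087), lambda* = (-2.5652)


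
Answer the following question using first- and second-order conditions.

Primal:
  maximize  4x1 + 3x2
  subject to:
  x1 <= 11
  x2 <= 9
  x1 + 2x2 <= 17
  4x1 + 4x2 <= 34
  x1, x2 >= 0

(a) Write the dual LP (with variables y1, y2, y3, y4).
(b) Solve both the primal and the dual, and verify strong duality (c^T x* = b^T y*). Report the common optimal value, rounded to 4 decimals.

The standard primal-dual pair for 'max c^T x s.t. A x <= b, x >= 0' is:
  Dual:  min b^T y  s.t.  A^T y >= c,  y >= 0.

So the dual LP is:
  minimize  11y1 + 9y2 + 17y3 + 34y4
  subject to:
    y1 + y3 + 4y4 >= 4
    y2 + 2y3 + 4y4 >= 3
    y1, y2, y3, y4 >= 0

Solving the primal: x* = (8.5, 0).
  primal value c^T x* = 34.
Solving the dual: y* = (0, 0, 0, 1).
  dual value b^T y* = 34.
Strong duality: c^T x* = b^T y*. Confirmed.

34


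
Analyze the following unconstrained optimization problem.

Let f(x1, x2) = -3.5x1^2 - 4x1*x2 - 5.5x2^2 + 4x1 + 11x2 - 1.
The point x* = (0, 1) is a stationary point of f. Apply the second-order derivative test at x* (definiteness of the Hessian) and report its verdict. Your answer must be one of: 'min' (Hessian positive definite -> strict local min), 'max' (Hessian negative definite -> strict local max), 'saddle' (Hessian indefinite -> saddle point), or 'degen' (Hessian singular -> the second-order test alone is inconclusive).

Compute the Hessian H = grad^2 f:
  H = [[-7, -4], [-4, -11]]
Verify stationarity: grad f(x*) = H x* + g = (0, 0).
Eigenvalues of H: -13.4721, -4.5279.
Both eigenvalues < 0, so H is negative definite -> x* is a strict local max.

max


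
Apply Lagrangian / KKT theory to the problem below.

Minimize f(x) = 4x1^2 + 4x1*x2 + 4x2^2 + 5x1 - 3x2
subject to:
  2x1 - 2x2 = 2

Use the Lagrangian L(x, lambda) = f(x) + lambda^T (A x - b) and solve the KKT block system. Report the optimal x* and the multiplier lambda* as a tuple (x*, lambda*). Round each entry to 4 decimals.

Form the Lagrangian:
  L(x, lambda) = (1/2) x^T Q x + c^T x + lambda^T (A x - b)
Stationarity (grad_x L = 0): Q x + c + A^T lambda = 0.
Primal feasibility: A x = b.

This gives the KKT block system:
  [ Q   A^T ] [ x     ]   [-c ]
  [ A    0  ] [ lambda ] = [ b ]

Solving the linear system:
  x*      = (0.4167, -0.5833)
  lambda* = (-3)
  f(x*)   = 4.9167

x* = (0.4167, -0.5833), lambda* = (-3)


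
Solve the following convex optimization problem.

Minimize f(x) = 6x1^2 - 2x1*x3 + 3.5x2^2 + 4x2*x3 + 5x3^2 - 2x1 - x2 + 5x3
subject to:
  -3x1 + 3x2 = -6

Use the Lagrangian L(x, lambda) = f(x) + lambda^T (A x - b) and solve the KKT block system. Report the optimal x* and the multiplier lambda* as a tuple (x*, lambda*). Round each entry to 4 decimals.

Form the Lagrangian:
  L(x, lambda) = (1/2) x^T Q x + c^T x + lambda^T (A x - b)
Stationarity (grad_x L = 0): Q x + c + A^T lambda = 0.
Primal feasibility: A x = b.

This gives the KKT block system:
  [ Q   A^T ] [ x     ]   [-c ]
  [ A    0  ] [ lambda ] = [ b ]

Solving the linear system:
  x*      = (0.8817, -1.1183, 0.1237)
  lambda* = (2.7778)
  f(x*)   = 8.3199

x* = (0.8817, -1.1183, 0.1237), lambda* = (2.7778)


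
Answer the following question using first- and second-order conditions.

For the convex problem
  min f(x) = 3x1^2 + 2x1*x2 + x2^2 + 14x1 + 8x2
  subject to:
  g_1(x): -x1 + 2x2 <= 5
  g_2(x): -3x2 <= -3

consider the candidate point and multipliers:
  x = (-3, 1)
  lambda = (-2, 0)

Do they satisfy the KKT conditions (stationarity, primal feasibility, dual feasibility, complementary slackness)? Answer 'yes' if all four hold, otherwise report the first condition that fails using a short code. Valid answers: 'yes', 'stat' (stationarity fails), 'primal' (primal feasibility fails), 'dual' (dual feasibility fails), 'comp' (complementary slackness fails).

Gradient of f: grad f(x) = Q x + c = (-2, 4)
Constraint values g_i(x) = a_i^T x - b_i:
  g_1((-3, 1)) = 0
  g_2((-3, 1)) = 0
Stationarity residual: grad f(x) + sum_i lambda_i a_i = (0, 0)
  -> stationarity OK
Primal feasibility (all g_i <= 0): OK
Dual feasibility (all lambda_i >= 0): FAILS
Complementary slackness (lambda_i * g_i(x) = 0 for all i): OK

Verdict: the first failing condition is dual_feasibility -> dual.

dual
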